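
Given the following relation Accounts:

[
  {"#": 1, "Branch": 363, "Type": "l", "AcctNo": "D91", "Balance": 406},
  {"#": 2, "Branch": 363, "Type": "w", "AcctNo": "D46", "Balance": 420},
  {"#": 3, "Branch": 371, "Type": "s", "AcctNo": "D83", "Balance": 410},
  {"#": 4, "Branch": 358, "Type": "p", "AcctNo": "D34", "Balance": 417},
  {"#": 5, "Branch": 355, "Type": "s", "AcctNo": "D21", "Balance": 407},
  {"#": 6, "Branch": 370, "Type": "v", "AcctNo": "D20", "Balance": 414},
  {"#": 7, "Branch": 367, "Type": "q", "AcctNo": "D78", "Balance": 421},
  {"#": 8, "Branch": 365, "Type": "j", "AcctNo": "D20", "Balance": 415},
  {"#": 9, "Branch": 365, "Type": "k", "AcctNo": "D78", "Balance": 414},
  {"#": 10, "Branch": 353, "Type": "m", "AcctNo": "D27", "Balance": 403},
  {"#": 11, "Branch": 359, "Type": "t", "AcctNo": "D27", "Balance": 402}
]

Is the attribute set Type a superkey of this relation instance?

Rows 3 and 5 have the same Type value Type=s but are distinct tuples, so Type does not determine every attribute — not a superkey.

No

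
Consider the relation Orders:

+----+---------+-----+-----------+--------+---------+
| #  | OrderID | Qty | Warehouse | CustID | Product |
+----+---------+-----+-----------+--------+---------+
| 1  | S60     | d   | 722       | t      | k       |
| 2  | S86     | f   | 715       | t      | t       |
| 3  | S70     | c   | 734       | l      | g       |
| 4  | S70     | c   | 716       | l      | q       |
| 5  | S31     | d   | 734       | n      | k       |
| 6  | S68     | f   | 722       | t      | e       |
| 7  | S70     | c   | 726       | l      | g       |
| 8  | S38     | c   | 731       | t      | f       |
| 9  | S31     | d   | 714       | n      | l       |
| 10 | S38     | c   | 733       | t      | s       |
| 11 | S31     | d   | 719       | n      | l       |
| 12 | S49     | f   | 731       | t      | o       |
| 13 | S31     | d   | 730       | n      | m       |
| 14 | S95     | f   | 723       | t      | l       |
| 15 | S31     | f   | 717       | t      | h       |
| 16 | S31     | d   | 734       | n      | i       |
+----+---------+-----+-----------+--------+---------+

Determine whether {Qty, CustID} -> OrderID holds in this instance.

(Qty=d, CustID=t): row 1 → OrderID = S60 ✓
(Qty=f, CustID=t): rows 2, 6, 12, 14, 15 → OrderID takes values {S86, S68, S49, S95, S31} — violation
(Qty=c, CustID=l): rows 3, 4, 7 → OrderID = S70, S70, S70 ✓
(Qty=d, CustID=n): rows 5, 9, 11, 13, 16 → OrderID = S31, S31, S31, S31, S31 ✓
(Qty=c, CustID=t): rows 8, 10 → OrderID = S38, S38 ✓
Two rows agree on {Qty, CustID} but differ on OrderID, so {Qty, CustID} -> OrderID does not hold.

No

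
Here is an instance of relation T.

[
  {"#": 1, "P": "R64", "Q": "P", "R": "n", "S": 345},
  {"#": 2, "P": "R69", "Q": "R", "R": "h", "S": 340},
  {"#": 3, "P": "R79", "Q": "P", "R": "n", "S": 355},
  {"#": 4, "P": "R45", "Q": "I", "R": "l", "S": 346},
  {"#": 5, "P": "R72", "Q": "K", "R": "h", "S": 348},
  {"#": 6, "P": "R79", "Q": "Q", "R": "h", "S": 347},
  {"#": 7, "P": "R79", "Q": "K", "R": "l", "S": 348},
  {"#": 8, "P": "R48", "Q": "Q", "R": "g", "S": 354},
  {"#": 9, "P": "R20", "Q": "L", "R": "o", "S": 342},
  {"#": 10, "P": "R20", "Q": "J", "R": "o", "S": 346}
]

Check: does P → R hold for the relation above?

No

P=R64: row 1 → R = n ✓
P=R69: row 2 → R = h ✓
P=R79: rows 3, 6, 7 → R takes values {n, h, l} — violation
P=R45: row 4 → R = l ✓
P=R72: row 5 → R = h ✓
P=R48: row 8 → R = g ✓
P=R20: rows 9, 10 → R = o, o ✓
Two rows agree on P but differ on R, so P → R does not hold.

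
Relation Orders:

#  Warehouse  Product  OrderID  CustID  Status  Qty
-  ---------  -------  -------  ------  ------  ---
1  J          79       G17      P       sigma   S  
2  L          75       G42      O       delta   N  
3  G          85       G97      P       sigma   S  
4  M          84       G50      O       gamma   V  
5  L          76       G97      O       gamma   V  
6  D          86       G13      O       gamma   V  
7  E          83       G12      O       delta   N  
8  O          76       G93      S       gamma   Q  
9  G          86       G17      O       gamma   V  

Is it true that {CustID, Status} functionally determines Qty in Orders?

Yes

(CustID=P, Status=sigma): rows 1, 3 → Qty = S, S ✓
(CustID=O, Status=delta): rows 2, 7 → Qty = N, N ✓
(CustID=O, Status=gamma): rows 4, 5, 6, 9 → Qty = V, V, V, V ✓
(CustID=S, Status=gamma): row 8 → Qty = Q ✓
Every {CustID, Status} value is associated with a single Qty value, so {CustID, Status} -> Qty holds.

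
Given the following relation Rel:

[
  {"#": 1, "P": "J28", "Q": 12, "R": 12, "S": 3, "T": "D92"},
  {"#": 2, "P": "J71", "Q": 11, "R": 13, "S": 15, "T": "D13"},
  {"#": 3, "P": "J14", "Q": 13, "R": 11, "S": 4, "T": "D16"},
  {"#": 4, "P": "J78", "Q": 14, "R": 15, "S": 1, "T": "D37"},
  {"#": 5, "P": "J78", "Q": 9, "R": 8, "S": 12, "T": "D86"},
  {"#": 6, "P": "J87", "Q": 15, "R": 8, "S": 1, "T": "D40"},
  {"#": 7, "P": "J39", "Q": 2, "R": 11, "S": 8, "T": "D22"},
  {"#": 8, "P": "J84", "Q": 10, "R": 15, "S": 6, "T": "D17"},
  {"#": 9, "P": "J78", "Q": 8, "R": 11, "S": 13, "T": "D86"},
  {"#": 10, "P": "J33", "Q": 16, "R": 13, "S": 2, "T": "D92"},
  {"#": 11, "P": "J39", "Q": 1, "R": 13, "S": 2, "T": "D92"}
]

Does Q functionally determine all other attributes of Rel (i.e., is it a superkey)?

All 11 rows have distinct Q values, so Q → (all attributes) holds and Q is a superkey.

Yes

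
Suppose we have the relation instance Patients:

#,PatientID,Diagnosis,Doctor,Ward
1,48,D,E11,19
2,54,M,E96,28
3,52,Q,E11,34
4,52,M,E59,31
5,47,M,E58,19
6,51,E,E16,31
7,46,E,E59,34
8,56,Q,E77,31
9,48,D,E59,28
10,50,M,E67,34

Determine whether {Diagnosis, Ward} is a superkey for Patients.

All 10 rows have distinct {Diagnosis, Ward} values, so {Diagnosis, Ward} → (all attributes) holds and {Diagnosis, Ward} is a superkey.

Yes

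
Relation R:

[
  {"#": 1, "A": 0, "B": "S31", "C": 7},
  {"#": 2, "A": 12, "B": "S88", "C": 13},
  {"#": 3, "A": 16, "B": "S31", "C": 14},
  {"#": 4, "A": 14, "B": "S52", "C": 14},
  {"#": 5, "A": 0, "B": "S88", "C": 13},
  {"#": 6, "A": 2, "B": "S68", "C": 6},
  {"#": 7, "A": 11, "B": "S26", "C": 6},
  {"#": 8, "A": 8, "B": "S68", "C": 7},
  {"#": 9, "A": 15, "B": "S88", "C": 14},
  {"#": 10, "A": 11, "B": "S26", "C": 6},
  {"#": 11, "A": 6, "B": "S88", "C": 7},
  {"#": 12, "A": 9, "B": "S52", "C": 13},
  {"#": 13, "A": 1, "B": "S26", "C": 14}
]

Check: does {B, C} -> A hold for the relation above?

No

(B=S31, C=7): row 1 → A = 0 ✓
(B=S88, C=13): rows 2, 5 → A takes values {12, 0} — violation
(B=S31, C=14): row 3 → A = 16 ✓
(B=S52, C=14): row 4 → A = 14 ✓
(B=S68, C=6): row 6 → A = 2 ✓
(B=S26, C=6): rows 7, 10 → A = 11, 11 ✓
(B=S68, C=7): row 8 → A = 8 ✓
(B=S88, C=14): row 9 → A = 15 ✓
(B=S88, C=7): row 11 → A = 6 ✓
(B=S52, C=13): row 12 → A = 9 ✓
(B=S26, C=14): row 13 → A = 1 ✓
Two rows agree on {B, C} but differ on A, so {B, C} -> A does not hold.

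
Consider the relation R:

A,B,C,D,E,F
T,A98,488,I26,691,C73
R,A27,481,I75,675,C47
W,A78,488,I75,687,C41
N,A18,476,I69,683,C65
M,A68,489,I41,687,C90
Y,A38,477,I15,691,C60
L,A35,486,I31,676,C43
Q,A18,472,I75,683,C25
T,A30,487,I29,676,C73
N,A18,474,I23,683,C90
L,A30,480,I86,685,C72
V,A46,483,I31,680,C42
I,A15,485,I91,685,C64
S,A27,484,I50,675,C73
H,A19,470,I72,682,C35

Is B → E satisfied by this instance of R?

B=A98: 1 row → E = 691 ✓
B=A27: 2 rows → E = 675, 675 ✓
B=A78: 1 row → E = 687 ✓
B=A18: 3 rows → E = 683, 683, 683 ✓
B=A68: 1 row → E = 687 ✓
B=A38: 1 row → E = 691 ✓
B=A35: 1 row → E = 676 ✓
B=A30: 2 rows → E takes values {676, 685} — violation
B=A46: 1 row → E = 680 ✓
B=A15: 1 row → E = 685 ✓
B=A19: 1 row → E = 682 ✓
Two rows agree on B but differ on E, so B → E does not hold.

No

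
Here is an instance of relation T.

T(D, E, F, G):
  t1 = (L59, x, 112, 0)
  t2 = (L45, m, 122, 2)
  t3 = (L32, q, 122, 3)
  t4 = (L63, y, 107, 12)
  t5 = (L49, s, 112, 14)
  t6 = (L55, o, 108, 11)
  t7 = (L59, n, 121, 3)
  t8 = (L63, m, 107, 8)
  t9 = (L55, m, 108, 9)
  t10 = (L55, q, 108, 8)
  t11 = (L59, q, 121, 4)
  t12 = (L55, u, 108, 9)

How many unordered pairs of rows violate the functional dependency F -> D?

F=112: violating pairs (1,5) — 1 pair.
F=122: violating pairs (2,3) — 1 pair.
F=107: all 2 rows agree on D — 0 pairs.
F=108: all 4 rows agree on D — 0 pairs.
F=121: all 2 rows agree on D — 0 pairs.

2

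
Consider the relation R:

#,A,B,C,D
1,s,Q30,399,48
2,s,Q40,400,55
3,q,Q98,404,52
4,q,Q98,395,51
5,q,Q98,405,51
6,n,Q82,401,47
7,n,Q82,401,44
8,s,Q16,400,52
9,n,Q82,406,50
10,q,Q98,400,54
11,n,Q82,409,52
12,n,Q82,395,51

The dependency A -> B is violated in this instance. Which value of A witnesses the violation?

A=s: rows 1, 2, 8 → B takes values {Q30, Q40, Q16} — violation
A=q: rows 3, 4, 5, 10 → B = Q98, Q98, Q98, Q98 ✓
A=n: rows 6, 7, 9, 11, 12 → B = Q82, Q82, Q82, Q82, Q82 ✓
The only A value with inconsistent B is A=s.

s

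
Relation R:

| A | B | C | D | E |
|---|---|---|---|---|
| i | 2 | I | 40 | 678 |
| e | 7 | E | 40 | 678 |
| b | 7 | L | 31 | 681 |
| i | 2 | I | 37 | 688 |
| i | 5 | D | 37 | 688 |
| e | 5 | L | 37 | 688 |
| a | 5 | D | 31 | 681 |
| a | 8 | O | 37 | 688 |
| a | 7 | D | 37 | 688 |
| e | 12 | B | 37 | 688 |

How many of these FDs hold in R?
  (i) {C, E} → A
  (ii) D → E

1

(i) {C, E} → A: (C=D, E=688): 2 rows → A takes values {i, a} — violation — fails.
(ii) D → E: every LHS value maps to a single RHS value — holds.
1 of the 2 dependencies holds.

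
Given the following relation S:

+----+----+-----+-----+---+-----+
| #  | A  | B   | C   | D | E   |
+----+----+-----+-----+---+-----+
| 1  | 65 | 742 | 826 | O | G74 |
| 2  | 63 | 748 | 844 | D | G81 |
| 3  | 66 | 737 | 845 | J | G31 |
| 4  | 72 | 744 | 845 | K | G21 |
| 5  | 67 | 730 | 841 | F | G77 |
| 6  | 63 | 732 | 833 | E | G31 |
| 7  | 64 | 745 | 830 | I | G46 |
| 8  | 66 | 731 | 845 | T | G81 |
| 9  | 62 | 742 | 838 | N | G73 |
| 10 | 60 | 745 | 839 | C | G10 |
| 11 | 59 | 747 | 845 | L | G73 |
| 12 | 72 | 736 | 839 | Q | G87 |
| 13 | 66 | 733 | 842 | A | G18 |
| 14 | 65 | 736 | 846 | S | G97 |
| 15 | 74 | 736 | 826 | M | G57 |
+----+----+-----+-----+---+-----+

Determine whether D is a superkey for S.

All 15 rows have distinct D values, so D → (all attributes) holds and D is a superkey.

Yes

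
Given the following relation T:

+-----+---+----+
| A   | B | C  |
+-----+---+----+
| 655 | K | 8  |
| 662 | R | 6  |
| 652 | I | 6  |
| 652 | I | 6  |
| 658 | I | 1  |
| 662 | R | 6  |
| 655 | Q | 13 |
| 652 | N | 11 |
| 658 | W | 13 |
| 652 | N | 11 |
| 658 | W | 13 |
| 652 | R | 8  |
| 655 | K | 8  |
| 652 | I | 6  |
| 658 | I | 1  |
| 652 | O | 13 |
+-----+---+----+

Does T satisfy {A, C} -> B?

Yes

(A=655, C=8): 2 rows → B = K, K ✓
(A=662, C=6): 2 rows → B = R, R ✓
(A=652, C=6): 3 rows → B = I, I, I ✓
(A=658, C=1): 2 rows → B = I, I ✓
(A=655, C=13): 1 row → B = Q ✓
(A=652, C=11): 2 rows → B = N, N ✓
(A=658, C=13): 2 rows → B = W, W ✓
(A=652, C=8): 1 row → B = R ✓
(A=652, C=13): 1 row → B = O ✓
Every {A, C} value is associated with a single B value, so {A, C} -> B holds.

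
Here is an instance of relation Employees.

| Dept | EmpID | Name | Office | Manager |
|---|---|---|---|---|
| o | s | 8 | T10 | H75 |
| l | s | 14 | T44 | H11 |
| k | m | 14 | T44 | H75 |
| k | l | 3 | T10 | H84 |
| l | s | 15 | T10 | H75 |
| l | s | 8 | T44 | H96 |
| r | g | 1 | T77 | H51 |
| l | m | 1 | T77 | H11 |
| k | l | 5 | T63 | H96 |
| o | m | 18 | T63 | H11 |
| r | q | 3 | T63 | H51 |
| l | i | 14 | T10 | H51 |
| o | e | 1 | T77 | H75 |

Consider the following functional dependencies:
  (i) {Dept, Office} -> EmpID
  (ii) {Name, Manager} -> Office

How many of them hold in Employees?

(i) {Dept, Office} -> EmpID: (Dept=l, Office=T10): 2 rows → EmpID takes values {s, i} — violation — fails.
(ii) {Name, Manager} -> Office: every LHS value maps to a single RHS value — holds.
1 of the 2 dependencies holds.

1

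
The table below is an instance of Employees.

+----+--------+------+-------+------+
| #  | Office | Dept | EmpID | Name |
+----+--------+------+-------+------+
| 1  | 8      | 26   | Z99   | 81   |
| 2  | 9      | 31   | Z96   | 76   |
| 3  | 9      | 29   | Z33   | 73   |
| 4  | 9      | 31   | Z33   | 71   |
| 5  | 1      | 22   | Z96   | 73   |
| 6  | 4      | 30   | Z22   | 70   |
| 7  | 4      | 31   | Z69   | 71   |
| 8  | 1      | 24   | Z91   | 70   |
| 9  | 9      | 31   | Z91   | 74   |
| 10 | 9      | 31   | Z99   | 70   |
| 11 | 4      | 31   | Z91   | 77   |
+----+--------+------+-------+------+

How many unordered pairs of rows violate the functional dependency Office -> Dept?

7

Office=9: violating pairs (2,3), (3,4), (3,9), (3,10) — 4 pairs.
Office=1: violating pairs (5,8) — 1 pair.
Office=4: violating pairs (6,7), (6,11) — 2 pairs.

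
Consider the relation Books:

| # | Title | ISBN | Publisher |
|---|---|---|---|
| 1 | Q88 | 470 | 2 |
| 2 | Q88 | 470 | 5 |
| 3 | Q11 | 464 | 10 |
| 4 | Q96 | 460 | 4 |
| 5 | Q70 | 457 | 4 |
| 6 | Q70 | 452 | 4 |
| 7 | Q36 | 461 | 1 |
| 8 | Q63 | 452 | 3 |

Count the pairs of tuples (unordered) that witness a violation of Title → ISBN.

Title=Q88: all 2 rows agree on ISBN — 0 pairs.
Title=Q70: violating pairs (5,6) — 1 pair.

1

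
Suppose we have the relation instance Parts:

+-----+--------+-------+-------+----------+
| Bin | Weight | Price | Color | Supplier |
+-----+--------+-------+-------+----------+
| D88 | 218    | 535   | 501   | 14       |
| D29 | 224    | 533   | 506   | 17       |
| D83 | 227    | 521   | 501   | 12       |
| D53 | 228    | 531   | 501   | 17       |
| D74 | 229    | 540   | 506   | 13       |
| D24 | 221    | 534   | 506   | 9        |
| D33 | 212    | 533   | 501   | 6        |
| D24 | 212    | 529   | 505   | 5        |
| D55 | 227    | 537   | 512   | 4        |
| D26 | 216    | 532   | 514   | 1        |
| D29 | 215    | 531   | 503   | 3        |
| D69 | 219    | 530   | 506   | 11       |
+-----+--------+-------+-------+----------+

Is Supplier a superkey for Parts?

No

Two distinct rows share Supplier=17, so Supplier does not determine every attribute — not a superkey.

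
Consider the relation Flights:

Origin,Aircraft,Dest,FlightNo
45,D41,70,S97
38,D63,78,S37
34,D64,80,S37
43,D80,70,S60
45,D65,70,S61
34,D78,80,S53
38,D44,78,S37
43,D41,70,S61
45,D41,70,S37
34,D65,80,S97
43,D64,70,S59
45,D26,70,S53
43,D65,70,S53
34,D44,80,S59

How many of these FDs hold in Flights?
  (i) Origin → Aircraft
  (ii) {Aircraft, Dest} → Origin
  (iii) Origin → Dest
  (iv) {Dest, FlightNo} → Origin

1

(i) Origin → Aircraft: Origin=45: 4 rows → Aircraft takes values {D41, D65, D26} — violation; Origin=38: 2 rows → Aircraft takes values {D63, D44} — violation; Origin=34: 4 rows → Aircraft takes values {D64, D78, D65, D44} — violation; Origin=43: 4 rows → Aircraft takes values {D80, D41, D64, D65} — violation — fails.
(ii) {Aircraft, Dest} → Origin: (Aircraft=D41, Dest=70): 3 rows → Origin takes values {45, 43} — violation; (Aircraft=D65, Dest=70): 2 rows → Origin takes values {45, 43} — violation — fails.
(iii) Origin → Dest: every LHS value maps to a single RHS value — holds.
(iv) {Dest, FlightNo} → Origin: (Dest=70, FlightNo=S61): 2 rows → Origin takes values {45, 43} — violation; (Dest=70, FlightNo=S53): 2 rows → Origin takes values {45, 43} — violation — fails.
1 of the 4 dependencies holds.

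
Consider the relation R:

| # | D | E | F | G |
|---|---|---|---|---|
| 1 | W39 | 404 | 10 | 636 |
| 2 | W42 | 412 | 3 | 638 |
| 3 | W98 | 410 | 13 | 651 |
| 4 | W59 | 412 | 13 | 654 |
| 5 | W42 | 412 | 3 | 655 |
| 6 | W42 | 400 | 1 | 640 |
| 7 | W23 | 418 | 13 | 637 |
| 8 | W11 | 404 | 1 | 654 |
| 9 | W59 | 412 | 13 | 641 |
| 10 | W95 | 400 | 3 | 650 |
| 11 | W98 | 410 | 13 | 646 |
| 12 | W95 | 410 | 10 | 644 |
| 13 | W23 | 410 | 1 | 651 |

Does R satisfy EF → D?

Yes

(E=404, F=10): row 1 → D = W39 ✓
(E=412, F=3): rows 2, 5 → D = W42, W42 ✓
(E=410, F=13): rows 3, 11 → D = W98, W98 ✓
(E=412, F=13): rows 4, 9 → D = W59, W59 ✓
(E=400, F=1): row 6 → D = W42 ✓
(E=418, F=13): row 7 → D = W23 ✓
(E=404, F=1): row 8 → D = W11 ✓
(E=400, F=3): row 10 → D = W95 ✓
(E=410, F=10): row 12 → D = W95 ✓
(E=410, F=1): row 13 → D = W23 ✓
Every EF value is associated with a single D value, so EF → D holds.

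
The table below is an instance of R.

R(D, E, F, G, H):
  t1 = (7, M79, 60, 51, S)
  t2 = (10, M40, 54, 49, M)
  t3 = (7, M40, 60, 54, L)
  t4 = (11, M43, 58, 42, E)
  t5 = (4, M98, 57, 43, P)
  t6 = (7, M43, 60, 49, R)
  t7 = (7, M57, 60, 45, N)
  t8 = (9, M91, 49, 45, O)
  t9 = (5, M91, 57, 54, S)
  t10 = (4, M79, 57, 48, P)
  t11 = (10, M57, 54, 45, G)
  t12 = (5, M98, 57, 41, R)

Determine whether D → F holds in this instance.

Yes

D=7: rows 1, 3, 6, 7 → F = 60, 60, 60, 60 ✓
D=10: rows 2, 11 → F = 54, 54 ✓
D=11: row 4 → F = 58 ✓
D=4: rows 5, 10 → F = 57, 57 ✓
D=9: row 8 → F = 49 ✓
D=5: rows 9, 12 → F = 57, 57 ✓
Every D value is associated with a single F value, so D → F holds.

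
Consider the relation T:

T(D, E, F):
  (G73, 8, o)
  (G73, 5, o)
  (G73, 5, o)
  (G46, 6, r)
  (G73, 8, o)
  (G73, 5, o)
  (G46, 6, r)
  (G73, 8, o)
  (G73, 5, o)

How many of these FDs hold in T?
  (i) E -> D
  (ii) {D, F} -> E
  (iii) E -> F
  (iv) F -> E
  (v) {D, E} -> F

(i) E -> D: every LHS value maps to a single RHS value — holds.
(ii) {D, F} -> E: (D=G73, F=o): 7 rows → E takes values {8, 5} — violation — fails.
(iii) E -> F: every LHS value maps to a single RHS value — holds.
(iv) F -> E: F=o: 7 rows → E takes values {8, 5} — violation — fails.
(v) {D, E} -> F: every LHS value maps to a single RHS value — holds.
3 of the 5 dependencies hold.

3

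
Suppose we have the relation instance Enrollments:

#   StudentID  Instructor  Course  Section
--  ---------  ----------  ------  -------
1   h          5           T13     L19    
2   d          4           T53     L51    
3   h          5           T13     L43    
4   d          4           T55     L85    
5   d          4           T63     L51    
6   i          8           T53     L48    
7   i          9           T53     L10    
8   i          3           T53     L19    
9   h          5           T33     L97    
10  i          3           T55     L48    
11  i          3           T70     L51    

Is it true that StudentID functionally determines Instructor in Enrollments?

StudentID=h: rows 1, 3, 9 → Instructor = 5, 5, 5 ✓
StudentID=d: rows 2, 4, 5 → Instructor = 4, 4, 4 ✓
StudentID=i: rows 6, 7, 8, 10, 11 → Instructor takes values {8, 9, 3} — violation
Two rows agree on StudentID but differ on Instructor, so StudentID -> Instructor does not hold.

No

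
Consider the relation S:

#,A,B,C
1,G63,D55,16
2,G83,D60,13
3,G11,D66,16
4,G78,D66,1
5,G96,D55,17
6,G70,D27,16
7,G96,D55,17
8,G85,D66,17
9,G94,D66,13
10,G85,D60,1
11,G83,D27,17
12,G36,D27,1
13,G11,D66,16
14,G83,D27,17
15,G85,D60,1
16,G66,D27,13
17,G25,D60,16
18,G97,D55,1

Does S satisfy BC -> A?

(B=D55, C=16): row 1 → A = G63 ✓
(B=D60, C=13): row 2 → A = G83 ✓
(B=D66, C=16): rows 3, 13 → A = G11, G11 ✓
(B=D66, C=1): row 4 → A = G78 ✓
(B=D55, C=17): rows 5, 7 → A = G96, G96 ✓
(B=D27, C=16): row 6 → A = G70 ✓
(B=D66, C=17): row 8 → A = G85 ✓
(B=D66, C=13): row 9 → A = G94 ✓
(B=D60, C=1): rows 10, 15 → A = G85, G85 ✓
(B=D27, C=17): rows 11, 14 → A = G83, G83 ✓
(B=D27, C=1): row 12 → A = G36 ✓
(B=D27, C=13): row 16 → A = G66 ✓
(B=D60, C=16): row 17 → A = G25 ✓
(B=D55, C=1): row 18 → A = G97 ✓
Every BC value is associated with a single A value, so BC -> A holds.

Yes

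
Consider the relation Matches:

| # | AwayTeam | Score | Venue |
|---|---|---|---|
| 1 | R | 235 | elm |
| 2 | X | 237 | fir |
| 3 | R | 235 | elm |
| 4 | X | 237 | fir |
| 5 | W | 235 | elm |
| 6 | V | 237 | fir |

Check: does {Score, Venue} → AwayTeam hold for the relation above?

No

(Score=235, Venue=elm): rows 1, 3, 5 → AwayTeam takes values {R, W} — violation
(Score=237, Venue=fir): rows 2, 4, 6 → AwayTeam takes values {X, V} — violation
Two rows agree on {Score, Venue} but differ on AwayTeam, so {Score, Venue} → AwayTeam does not hold.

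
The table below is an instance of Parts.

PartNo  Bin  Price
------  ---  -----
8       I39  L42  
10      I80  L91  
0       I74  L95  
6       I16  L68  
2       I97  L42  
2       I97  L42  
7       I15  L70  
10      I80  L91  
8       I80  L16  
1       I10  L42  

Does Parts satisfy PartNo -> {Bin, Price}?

No

PartNo=8: 2 rows → {Bin,Price} takes values {(I39, L42), (I80, L16)} — violation
PartNo=10: 2 rows → {Bin,Price} = (I80, L91), (I80, L91) ✓
PartNo=0: 1 row → {Bin,Price} = (I74, L95) ✓
PartNo=6: 1 row → {Bin,Price} = (I16, L68) ✓
PartNo=2: 2 rows → {Bin,Price} = (I97, L42), (I97, L42) ✓
PartNo=7: 1 row → {Bin,Price} = (I15, L70) ✓
PartNo=1: 1 row → {Bin,Price} = (I10, L42) ✓
Two rows agree on PartNo but differ on {Bin, Price}, so PartNo -> {Bin, Price} does not hold.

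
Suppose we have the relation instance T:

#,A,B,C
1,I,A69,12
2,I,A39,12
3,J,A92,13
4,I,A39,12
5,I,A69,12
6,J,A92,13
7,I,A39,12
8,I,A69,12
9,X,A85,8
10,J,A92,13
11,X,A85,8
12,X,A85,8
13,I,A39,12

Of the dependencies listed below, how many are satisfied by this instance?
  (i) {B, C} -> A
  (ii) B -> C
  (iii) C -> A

3

(i) {B, C} -> A: every LHS value maps to a single RHS value — holds.
(ii) B -> C: every LHS value maps to a single RHS value — holds.
(iii) C -> A: every LHS value maps to a single RHS value — holds.
3 of the 3 dependencies hold.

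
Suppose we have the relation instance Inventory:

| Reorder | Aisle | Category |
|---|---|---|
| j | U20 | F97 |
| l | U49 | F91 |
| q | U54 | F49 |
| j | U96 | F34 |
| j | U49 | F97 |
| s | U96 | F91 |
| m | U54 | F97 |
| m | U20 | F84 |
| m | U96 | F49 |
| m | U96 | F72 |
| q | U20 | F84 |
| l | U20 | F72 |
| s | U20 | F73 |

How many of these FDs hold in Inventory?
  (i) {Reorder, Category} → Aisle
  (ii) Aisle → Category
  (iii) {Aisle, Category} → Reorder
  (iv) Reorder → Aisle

0

(i) {Reorder, Category} → Aisle: (Reorder=j, Category=F97): 2 rows → Aisle takes values {U20, U49} — violation — fails.
(ii) Aisle → Category: Aisle=U20: 5 rows → Category takes values {F97, F84, F72, F73} — violation; Aisle=U49: 2 rows → Category takes values {F91, F97} — violation; Aisle=U54: 2 rows → Category takes values {F49, F97} — violation; Aisle=U96: 4 rows → Category takes values {F34, F91, F49, F72} — violation — fails.
(iii) {Aisle, Category} → Reorder: (Aisle=U20, Category=F84): 2 rows → Reorder takes values {m, q} — violation — fails.
(iv) Reorder → Aisle: Reorder=j: 3 rows → Aisle takes values {U20, U96, U49} — violation; Reorder=l: 2 rows → Aisle takes values {U49, U20} — violation; Reorder=q: 2 rows → Aisle takes values {U54, U20} — violation; Reorder=s: 2 rows → Aisle takes values {U96, U20} — violation; Reorder=m: 4 rows → Aisle takes values {U54, U20, U96} — violation — fails.
None of the 4 dependencies hold.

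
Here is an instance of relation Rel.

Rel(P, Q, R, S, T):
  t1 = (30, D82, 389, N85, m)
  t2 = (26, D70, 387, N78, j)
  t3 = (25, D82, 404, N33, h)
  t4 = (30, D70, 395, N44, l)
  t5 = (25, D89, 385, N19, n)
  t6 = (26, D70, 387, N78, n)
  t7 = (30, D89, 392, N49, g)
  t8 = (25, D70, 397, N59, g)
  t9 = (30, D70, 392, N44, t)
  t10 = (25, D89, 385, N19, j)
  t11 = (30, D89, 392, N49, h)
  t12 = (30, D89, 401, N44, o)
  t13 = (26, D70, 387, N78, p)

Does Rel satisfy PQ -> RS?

(P=30, Q=D82): row 1 → {R,S} = (389, N85) ✓
(P=26, Q=D70): rows 2, 6, 13 → {R,S} = (387, N78), (387, N78), (387, N78) ✓
(P=25, Q=D82): row 3 → {R,S} = (404, N33) ✓
(P=30, Q=D70): rows 4, 9 → {R,S} takes values {(395, N44), (392, N44)} — violation
(P=25, Q=D89): rows 5, 10 → {R,S} = (385, N19), (385, N19) ✓
(P=30, Q=D89): rows 7, 11, 12 → {R,S} takes values {(392, N49), (401, N44)} — violation
(P=25, Q=D70): row 8 → {R,S} = (397, N59) ✓
Two rows agree on PQ but differ on RS, so PQ -> RS does not hold.

No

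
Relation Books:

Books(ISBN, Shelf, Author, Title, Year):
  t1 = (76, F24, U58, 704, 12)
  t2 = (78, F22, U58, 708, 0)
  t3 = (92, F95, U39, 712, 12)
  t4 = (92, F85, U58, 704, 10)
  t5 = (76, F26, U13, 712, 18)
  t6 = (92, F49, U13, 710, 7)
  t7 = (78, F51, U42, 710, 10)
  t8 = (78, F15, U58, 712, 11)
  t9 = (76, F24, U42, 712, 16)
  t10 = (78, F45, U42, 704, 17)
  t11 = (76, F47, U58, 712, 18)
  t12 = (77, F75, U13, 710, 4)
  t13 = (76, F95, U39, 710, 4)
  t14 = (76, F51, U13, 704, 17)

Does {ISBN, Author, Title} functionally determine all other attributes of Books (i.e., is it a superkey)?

Yes

All 14 rows have distinct {ISBN, Author, Title} values, so {ISBN, Author, Title} → (all attributes) holds and {ISBN, Author, Title} is a superkey.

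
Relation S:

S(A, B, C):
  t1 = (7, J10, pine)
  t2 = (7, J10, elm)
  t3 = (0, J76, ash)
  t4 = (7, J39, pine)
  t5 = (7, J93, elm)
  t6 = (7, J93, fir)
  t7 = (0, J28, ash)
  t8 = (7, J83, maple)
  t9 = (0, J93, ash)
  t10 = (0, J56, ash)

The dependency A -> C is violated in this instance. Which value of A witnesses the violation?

7

A=7: rows 1, 2, 4, 5, 6, 8 → C takes values {pine, elm, fir, maple} — violation
A=0: rows 3, 7, 9, 10 → C = ash, ash, ash, ash ✓
The only A value with inconsistent C is A=7.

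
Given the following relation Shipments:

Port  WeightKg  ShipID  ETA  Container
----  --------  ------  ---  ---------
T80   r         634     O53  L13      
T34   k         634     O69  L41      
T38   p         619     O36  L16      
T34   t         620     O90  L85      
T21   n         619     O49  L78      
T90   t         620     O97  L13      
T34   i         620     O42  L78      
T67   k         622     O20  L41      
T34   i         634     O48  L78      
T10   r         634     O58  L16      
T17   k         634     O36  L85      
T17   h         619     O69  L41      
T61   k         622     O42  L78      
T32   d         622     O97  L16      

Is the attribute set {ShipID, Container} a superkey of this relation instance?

All 14 rows have distinct {ShipID, Container} values, so {ShipID, Container} → (all attributes) holds and {ShipID, Container} is a superkey.

Yes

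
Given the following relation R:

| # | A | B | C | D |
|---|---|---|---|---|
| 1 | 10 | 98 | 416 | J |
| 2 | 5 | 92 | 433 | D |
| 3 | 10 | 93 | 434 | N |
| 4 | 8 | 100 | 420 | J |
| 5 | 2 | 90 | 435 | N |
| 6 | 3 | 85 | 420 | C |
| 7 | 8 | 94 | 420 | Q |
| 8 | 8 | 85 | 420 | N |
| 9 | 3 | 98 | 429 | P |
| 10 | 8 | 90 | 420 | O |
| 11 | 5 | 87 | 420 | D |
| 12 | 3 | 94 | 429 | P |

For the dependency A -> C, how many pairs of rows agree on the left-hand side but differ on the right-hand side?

A=10: violating pairs (1,3) — 1 pair.
A=5: violating pairs (2,11) — 1 pair.
A=8: all 4 rows agree on C — 0 pairs.
A=3: violating pairs (6,9), (6,12) — 2 pairs.

4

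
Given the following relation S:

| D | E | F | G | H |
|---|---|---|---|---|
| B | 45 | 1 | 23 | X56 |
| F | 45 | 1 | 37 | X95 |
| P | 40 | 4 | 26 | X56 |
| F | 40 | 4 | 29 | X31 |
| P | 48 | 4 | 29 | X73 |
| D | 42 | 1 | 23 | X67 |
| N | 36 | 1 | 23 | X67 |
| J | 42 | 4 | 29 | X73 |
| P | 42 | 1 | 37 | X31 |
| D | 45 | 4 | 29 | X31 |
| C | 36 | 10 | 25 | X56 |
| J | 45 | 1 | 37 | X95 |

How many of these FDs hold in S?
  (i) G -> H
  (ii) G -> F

1

(i) G -> H: G=23: 3 rows → H takes values {X56, X67} — violation; G=37: 3 rows → H takes values {X95, X31} — violation; G=29: 4 rows → H takes values {X31, X73} — violation — fails.
(ii) G -> F: every LHS value maps to a single RHS value — holds.
1 of the 2 dependencies holds.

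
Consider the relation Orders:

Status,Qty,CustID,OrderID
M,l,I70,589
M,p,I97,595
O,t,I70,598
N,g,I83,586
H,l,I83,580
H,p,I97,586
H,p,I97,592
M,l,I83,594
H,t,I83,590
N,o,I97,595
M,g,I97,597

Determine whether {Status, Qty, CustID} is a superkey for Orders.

Two distinct rows share (Status=H, Qty=p, CustID=I97), so {Status, Qty, CustID} does not determine every attribute — not a superkey.

No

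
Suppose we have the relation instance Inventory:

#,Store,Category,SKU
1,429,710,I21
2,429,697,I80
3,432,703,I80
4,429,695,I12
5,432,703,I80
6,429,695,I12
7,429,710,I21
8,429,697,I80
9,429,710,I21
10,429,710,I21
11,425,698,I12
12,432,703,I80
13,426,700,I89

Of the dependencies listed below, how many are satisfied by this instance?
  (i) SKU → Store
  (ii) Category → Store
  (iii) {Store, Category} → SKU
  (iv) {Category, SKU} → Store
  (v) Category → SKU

(i) SKU → Store: SKU=I80: rows 2, 3, 5, 8, 12 → Store takes values {429, 432} — violation; SKU=I12: rows 4, 6, 11 → Store takes values {429, 425} — violation — fails.
(ii) Category → Store: every LHS value maps to a single RHS value — holds.
(iii) {Store, Category} → SKU: every LHS value maps to a single RHS value — holds.
(iv) {Category, SKU} → Store: every LHS value maps to a single RHS value — holds.
(v) Category → SKU: every LHS value maps to a single RHS value — holds.
4 of the 5 dependencies hold.

4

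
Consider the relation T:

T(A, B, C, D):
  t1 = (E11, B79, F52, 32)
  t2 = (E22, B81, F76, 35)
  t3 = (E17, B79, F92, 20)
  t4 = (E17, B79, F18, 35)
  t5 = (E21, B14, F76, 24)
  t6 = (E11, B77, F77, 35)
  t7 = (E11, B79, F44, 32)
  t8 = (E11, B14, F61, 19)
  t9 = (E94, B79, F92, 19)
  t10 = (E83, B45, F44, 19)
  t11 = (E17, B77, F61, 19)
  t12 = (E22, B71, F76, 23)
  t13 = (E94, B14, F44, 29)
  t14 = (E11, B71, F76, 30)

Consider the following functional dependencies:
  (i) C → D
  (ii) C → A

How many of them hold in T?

(i) C → D: C=F76: rows 2, 5, 12, 14 → D takes values {35, 24, 23, 30} — violation; C=F92: rows 3, 9 → D takes values {20, 19} — violation; C=F44: rows 7, 10, 13 → D takes values {32, 19, 29} — violation — fails.
(ii) C → A: C=F76: rows 2, 5, 12, 14 → A takes values {E22, E21, E11} — violation; C=F92: rows 3, 9 → A takes values {E17, E94} — violation; C=F44: rows 7, 10, 13 → A takes values {E11, E83, E94} — violation; C=F61: rows 8, 11 → A takes values {E11, E17} — violation — fails.
None of the 2 dependencies hold.

0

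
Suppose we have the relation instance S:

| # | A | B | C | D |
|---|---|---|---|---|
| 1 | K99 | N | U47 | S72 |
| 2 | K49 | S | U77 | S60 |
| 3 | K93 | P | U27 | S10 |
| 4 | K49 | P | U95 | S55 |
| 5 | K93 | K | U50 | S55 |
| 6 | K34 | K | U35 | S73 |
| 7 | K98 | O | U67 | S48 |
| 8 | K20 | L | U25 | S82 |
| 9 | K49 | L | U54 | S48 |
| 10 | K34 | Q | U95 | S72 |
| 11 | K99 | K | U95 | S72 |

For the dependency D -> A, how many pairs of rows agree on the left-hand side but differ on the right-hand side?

4

D=S72: violating pairs (1,10), (10,11) — 2 pairs.
D=S55: violating pairs (4,5) — 1 pair.
D=S48: violating pairs (7,9) — 1 pair.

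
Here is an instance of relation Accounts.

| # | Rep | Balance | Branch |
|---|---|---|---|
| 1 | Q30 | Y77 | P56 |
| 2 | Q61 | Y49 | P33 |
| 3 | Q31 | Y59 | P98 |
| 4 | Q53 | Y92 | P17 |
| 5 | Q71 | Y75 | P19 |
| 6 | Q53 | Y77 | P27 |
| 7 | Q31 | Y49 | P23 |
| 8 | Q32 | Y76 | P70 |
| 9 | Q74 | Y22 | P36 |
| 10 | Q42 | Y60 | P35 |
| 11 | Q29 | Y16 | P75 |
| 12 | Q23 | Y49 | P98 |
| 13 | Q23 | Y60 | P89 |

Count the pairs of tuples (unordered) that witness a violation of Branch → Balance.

Branch=P98: violating pairs (3,12) — 1 pair.

1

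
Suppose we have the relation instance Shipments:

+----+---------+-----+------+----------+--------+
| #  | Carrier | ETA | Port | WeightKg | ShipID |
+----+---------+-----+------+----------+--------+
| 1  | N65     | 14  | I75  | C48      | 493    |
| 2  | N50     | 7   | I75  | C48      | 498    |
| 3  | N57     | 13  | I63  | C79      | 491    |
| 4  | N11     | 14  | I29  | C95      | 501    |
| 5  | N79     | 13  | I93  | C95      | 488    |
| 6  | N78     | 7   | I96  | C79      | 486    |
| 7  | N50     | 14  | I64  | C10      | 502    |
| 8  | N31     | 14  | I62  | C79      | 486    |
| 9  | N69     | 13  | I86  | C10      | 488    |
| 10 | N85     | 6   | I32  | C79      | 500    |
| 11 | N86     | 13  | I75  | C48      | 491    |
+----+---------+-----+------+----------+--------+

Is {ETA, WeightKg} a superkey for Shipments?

All 11 rows have distinct {ETA, WeightKg} values, so {ETA, WeightKg} → (all attributes) holds and {ETA, WeightKg} is a superkey.

Yes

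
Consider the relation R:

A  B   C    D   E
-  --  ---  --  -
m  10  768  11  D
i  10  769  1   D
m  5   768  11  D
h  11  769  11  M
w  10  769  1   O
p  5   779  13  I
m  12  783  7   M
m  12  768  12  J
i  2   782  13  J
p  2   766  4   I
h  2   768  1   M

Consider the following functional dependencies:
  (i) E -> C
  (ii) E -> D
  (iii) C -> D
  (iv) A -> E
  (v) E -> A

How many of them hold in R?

0

(i) E -> C: E=D: 3 rows → C takes values {768, 769} — violation; E=M: 3 rows → C takes values {769, 783, 768} — violation; E=I: 2 rows → C takes values {779, 766} — violation; E=J: 2 rows → C takes values {768, 782} — violation — fails.
(ii) E -> D: E=D: 3 rows → D takes values {11, 1} — violation; E=M: 3 rows → D takes values {11, 7, 1} — violation; E=I: 2 rows → D takes values {13, 4} — violation; E=J: 2 rows → D takes values {12, 13} — violation — fails.
(iii) C -> D: C=768: 4 rows → D takes values {11, 12, 1} — violation; C=769: 3 rows → D takes values {1, 11} — violation — fails.
(iv) A -> E: A=m: 4 rows → E takes values {D, M, J} — violation; A=i: 2 rows → E takes values {D, J} — violation — fails.
(v) E -> A: E=D: 3 rows → A takes values {m, i} — violation; E=M: 3 rows → A takes values {h, m} — violation; E=J: 2 rows → A takes values {m, i} — violation — fails.
None of the 5 dependencies hold.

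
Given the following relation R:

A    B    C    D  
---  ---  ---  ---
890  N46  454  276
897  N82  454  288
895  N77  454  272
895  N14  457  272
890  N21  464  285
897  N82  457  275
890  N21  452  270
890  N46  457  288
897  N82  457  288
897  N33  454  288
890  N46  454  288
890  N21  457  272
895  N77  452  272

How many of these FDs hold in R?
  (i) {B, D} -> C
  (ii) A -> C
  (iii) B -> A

(i) {B, D} -> C: (B=N82, D=288): 2 rows → C takes values {454, 457} — violation; (B=N77, D=272): 2 rows → C takes values {454, 452} — violation; (B=N46, D=288): 2 rows → C takes values {457, 454} — violation — fails.
(ii) A -> C: A=890: 6 rows → C takes values {454, 464, 452, 457} — violation; A=897: 4 rows → C takes values {454, 457} — violation; A=895: 3 rows → C takes values {454, 457, 452} — violation — fails.
(iii) B -> A: every LHS value maps to a single RHS value — holds.
1 of the 3 dependencies holds.

1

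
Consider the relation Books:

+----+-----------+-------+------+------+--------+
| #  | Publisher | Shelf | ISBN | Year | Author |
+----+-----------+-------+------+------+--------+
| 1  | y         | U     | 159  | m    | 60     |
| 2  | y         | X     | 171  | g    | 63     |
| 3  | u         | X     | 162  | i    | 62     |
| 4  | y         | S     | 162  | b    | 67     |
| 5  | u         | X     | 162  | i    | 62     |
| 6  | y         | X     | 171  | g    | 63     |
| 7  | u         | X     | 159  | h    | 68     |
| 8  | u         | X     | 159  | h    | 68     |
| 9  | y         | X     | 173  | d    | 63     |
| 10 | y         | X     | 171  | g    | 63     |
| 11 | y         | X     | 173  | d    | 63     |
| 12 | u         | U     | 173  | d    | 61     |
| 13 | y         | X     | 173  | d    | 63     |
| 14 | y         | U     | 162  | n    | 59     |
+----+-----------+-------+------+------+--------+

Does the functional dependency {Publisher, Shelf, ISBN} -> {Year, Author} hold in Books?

Yes

(Publisher=y, Shelf=U, ISBN=159): row 1 → {Year,Author} = (m, 60) ✓
(Publisher=y, Shelf=X, ISBN=171): rows 2, 6, 10 → {Year,Author} = (g, 63), (g, 63), (g, 63) ✓
(Publisher=u, Shelf=X, ISBN=162): rows 3, 5 → {Year,Author} = (i, 62), (i, 62) ✓
(Publisher=y, Shelf=S, ISBN=162): row 4 → {Year,Author} = (b, 67) ✓
(Publisher=u, Shelf=X, ISBN=159): rows 7, 8 → {Year,Author} = (h, 68), (h, 68) ✓
(Publisher=y, Shelf=X, ISBN=173): rows 9, 11, 13 → {Year,Author} = (d, 63), (d, 63), (d, 63) ✓
(Publisher=u, Shelf=U, ISBN=173): row 12 → {Year,Author} = (d, 61) ✓
(Publisher=y, Shelf=U, ISBN=162): row 14 → {Year,Author} = (n, 59) ✓
Every {Publisher, Shelf, ISBN} value is associated with a single {Year, Author} value, so {Publisher, Shelf, ISBN} -> {Year, Author} holds.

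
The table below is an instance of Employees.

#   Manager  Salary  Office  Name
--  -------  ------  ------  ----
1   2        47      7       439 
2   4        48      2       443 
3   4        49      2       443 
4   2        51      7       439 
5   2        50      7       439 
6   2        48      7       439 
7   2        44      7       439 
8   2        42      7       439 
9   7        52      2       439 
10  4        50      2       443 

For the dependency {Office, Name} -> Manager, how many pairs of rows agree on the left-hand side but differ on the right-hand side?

0

(Office=7, Name=439): all 6 rows agree on Manager — 0 pairs.
(Office=2, Name=443): all 3 rows agree on Manager — 0 pairs.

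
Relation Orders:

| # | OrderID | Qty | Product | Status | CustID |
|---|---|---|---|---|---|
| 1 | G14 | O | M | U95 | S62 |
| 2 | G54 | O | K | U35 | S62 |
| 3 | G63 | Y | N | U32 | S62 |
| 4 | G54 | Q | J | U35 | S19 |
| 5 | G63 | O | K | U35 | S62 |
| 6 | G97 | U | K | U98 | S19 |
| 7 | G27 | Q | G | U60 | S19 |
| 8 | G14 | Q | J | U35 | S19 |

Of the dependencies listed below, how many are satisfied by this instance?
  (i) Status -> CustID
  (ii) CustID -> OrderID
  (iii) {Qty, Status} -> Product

1

(i) Status -> CustID: Status=U35: rows 2, 4, 5, 8 → CustID takes values {S62, S19} — violation — fails.
(ii) CustID -> OrderID: CustID=S62: rows 1, 2, 3, 5 → OrderID takes values {G14, G54, G63} — violation; CustID=S19: rows 4, 6, 7, 8 → OrderID takes values {G54, G97, G27, G14} — violation — fails.
(iii) {Qty, Status} -> Product: every LHS value maps to a single RHS value — holds.
1 of the 3 dependencies holds.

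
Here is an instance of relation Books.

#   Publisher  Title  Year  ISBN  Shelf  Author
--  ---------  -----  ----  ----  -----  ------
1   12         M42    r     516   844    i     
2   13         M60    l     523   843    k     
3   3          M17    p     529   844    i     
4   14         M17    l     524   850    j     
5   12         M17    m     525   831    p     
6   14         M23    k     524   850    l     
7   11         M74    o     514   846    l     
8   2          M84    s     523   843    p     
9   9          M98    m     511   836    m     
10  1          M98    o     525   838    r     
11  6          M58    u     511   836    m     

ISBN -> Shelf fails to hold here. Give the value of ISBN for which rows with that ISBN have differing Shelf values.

525

ISBN=516: row 1 → Shelf = 844 ✓
ISBN=523: rows 2, 8 → Shelf = 843, 843 ✓
ISBN=529: row 3 → Shelf = 844 ✓
ISBN=524: rows 4, 6 → Shelf = 850, 850 ✓
ISBN=525: rows 5, 10 → Shelf takes values {831, 838} — violation
ISBN=514: row 7 → Shelf = 846 ✓
ISBN=511: rows 9, 11 → Shelf = 836, 836 ✓
The only ISBN value with inconsistent Shelf is ISBN=525.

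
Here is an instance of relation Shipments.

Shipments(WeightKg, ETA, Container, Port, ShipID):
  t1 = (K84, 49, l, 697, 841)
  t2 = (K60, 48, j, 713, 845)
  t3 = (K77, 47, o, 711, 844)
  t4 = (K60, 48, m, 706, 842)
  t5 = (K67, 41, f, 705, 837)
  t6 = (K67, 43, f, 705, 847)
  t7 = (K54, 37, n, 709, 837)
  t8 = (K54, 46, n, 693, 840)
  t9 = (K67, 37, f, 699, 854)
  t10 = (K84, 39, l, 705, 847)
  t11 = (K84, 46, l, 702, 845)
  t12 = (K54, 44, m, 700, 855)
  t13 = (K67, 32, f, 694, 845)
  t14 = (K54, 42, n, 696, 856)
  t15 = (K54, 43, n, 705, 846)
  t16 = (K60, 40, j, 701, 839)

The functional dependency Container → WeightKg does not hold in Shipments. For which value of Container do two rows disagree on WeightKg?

m

Container=l: rows 1, 10, 11 → WeightKg = K84, K84, K84 ✓
Container=j: rows 2, 16 → WeightKg = K60, K60 ✓
Container=o: row 3 → WeightKg = K77 ✓
Container=m: rows 4, 12 → WeightKg takes values {K60, K54} — violation
Container=f: rows 5, 6, 9, 13 → WeightKg = K67, K67, K67, K67 ✓
Container=n: rows 7, 8, 14, 15 → WeightKg = K54, K54, K54, K54 ✓
The only Container value with inconsistent WeightKg is Container=m.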